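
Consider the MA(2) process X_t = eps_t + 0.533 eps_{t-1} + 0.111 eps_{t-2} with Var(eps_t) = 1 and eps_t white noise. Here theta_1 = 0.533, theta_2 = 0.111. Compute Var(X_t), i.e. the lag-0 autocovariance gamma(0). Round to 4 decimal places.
\gamma(0) = 1.2964

For an MA(q) process X_t = eps_t + sum_i theta_i eps_{t-i} with
Var(eps_t) = sigma^2, the variance is
  gamma(0) = sigma^2 * (1 + sum_i theta_i^2).
  sum_i theta_i^2 = (0.533)^2 + (0.111)^2 = 0.284089 + 0.012321 = 0.29641.
  gamma(0) = 1 * (1 + 0.29641) = 1 * 1.29641 = 1.29641, which rounds to 1.2964.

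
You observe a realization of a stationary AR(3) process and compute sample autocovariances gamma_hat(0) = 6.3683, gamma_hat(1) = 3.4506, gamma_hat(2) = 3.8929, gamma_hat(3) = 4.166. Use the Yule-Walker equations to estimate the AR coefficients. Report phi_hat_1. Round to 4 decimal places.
\hat\phi_{1} = 0.1160

The Yule-Walker equations for an AR(p) process read, in matrix form,
  Gamma_p phi = r_p,   with   (Gamma_p)_{ij} = gamma(|i - j|),
                       (r_p)_i = gamma(i),   i,j = 1..p.
Substitute the sample gammas (Toeplitz matrix and right-hand side of size 3):
  Gamma_p = [[6.3683, 3.4506, 3.8929], [3.4506, 6.3683, 3.4506], [3.8929, 3.4506, 6.3683]]
  r_p     = [3.4506, 3.8929, 4.166]
Written out (R1..R3):
  (R1) 6.3683 phi_1 + 3.4506 phi_2 + 3.8929 phi_3 = 3.4506
  (R2) 3.4506 phi_1 + 6.3683 phi_2 + 3.4506 phi_3 = 3.8929
  (R3) 3.8929 phi_1 + 3.4506 phi_2 + 6.3683 phi_3 = 4.166
Gaussian elimination:
  R2 <- R2 - (3.4506/6.3683) R1 = R2 - (0.54184) R1:  4.498627 phi_2 + 1.341271 phi_3 = 2.023227
  R3 <- R3 - (3.8929/6.3683) R1 = R3 - (0.611293) R1:  1.341271 phi_2 + 3.988596 phi_3 = 2.056671
  R3 <- R3 - (1.341271/4.498627) R2 = R3 - (0.298151) R2:  3.588694 phi_3 = 1.453443
Back-substitution:
  phi_hat_3 = 1.453443 / 3.588694 = 0.405006
  phi_hat_2 = (2.023227 - (1.341271)(0.405006)) / 4.498627 = 0.32899
  phi_hat_1 = (3.4506 - (3.4506)(0.32899) - (3.8929)(0.405006)) / 6.3683 = 0.116002
So phi_hat = [0.1160, 0.3290, 0.4050].
Therefore phi_hat_1 = 0.1160.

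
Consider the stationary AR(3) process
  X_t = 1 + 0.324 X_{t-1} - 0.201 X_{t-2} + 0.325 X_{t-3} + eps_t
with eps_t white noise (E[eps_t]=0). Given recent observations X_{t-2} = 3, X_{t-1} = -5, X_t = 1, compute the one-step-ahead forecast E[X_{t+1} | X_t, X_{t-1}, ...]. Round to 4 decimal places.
E[X_{t+1} \mid \mathcal F_t] = 3.3040

For an AR(p) model X_t = c + sum_i phi_i X_{t-i} + eps_t, the
one-step-ahead conditional mean is
  E[X_{t+1} | X_t, ...] = c + sum_i phi_i X_{t+1-i}.
Substitute known values:
  E[X_{t+1} | ...] = 1 + (0.324) * (1) + (-0.201) * (-5) + (0.325) * (3)
                   = 3.3040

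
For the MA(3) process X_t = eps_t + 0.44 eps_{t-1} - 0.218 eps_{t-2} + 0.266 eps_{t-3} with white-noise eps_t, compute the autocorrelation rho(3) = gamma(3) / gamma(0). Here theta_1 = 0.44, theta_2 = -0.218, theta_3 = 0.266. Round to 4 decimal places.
\rho(3) = 0.2028

For an MA(q) process with theta_0 = 1, the autocovariance is
  gamma(k) = sigma^2 * sum_{i=0..q-k} theta_i * theta_{i+k},
and rho(k) = gamma(k) / gamma(0). Sigma^2 cancels.
  numerator   = (1)*(0.266) = 0.266.
  denominator = (1)^2 + (0.44)^2 + (-0.218)^2 + (0.266)^2 = 1.31188.
  rho(3) = 0.266 / 1.31188 = 0.2028.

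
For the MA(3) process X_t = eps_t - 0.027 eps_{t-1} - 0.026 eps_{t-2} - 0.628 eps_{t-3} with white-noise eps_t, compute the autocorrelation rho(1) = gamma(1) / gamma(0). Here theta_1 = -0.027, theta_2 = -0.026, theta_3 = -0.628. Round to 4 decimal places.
\rho(1) = -0.0071

For an MA(q) process with theta_0 = 1, the autocovariance is
  gamma(k) = sigma^2 * sum_{i=0..q-k} theta_i * theta_{i+k},
and rho(k) = gamma(k) / gamma(0). Sigma^2 cancels.
  numerator   = (1)*(-0.027) + (-0.027)*(-0.026) + (-0.026)*(-0.628) = -0.00997.
  denominator = (1)^2 + (-0.027)^2 + (-0.026)^2 + (-0.628)^2 = 1.395789.
  rho(1) = -0.00997 / 1.395789 = -0.0071.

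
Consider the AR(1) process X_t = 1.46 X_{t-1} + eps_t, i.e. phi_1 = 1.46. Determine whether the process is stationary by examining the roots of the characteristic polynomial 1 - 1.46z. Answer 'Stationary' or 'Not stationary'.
\text{Not stationary}

The AR(p) characteristic polynomial is P(z) = 1 - 1.46z.
Stationarity requires all roots to lie outside the unit circle, i.e. |z| > 1 for every root.
This is linear in z: 1 + (-1.46) z = 0  =>  z = -1/(-1.46) = 0.684932,  |z| = 0.684932.
Moduli of all roots: 0.6849.
All moduli strictly greater than 1? No.
Verdict: Not stationary.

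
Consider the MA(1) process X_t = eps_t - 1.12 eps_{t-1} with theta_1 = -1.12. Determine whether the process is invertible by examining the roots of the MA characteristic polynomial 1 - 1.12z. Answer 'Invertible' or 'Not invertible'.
\text{Not invertible}

The MA(q) characteristic polynomial is P(z) = 1 - 1.12z.
Invertibility requires all roots to lie outside the unit circle, i.e. |z| > 1 for every root.
This is linear in z: 1 + (-1.12) z = 0  =>  z = -1/(-1.12) = 0.892857,  |z| = 0.892857.
Moduli of all roots: 0.8929.
All moduli strictly greater than 1? No.
Verdict: Not invertible.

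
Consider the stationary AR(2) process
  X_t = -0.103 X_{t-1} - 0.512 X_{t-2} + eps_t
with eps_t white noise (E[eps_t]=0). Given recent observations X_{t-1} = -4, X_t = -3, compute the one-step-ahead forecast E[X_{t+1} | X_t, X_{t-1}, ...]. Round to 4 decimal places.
E[X_{t+1} \mid \mathcal F_t] = 2.3570

For an AR(p) model X_t = c + sum_i phi_i X_{t-i} + eps_t, the
one-step-ahead conditional mean is
  E[X_{t+1} | X_t, ...] = c + sum_i phi_i X_{t+1-i}.
Substitute known values:
  E[X_{t+1} | ...] = (-0.103) * (-3) + (-0.512) * (-4)
                   = 2.3570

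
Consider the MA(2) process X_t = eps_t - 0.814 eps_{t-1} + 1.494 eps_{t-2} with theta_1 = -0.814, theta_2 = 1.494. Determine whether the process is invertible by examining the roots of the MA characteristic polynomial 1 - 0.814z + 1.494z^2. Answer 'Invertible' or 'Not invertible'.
\text{Not invertible}

The MA(q) characteristic polynomial is P(z) = 1 - 0.814z + 1.494z^2.
Invertibility requires all roots to lie outside the unit circle, i.e. |z| > 1 for every root.
Set 1 + (-0.814) z + (1.494) z^2 = 0, i.e. a z^2 + b z + c = 0 with a = 1.494, b = -0.814, c = 1.
Discriminant D = b^2 - 4ac = (-0.814)^2 - 4*(1.494)*1 = 0.662596 - (5.976) = -5.313404.
D < 0, so the roots are the complex-conjugate pair z = (-b +/- i sqrt(-D)) / (2a) = 0.2724 +/- 0.7714i.
For a conjugate pair |z|^2 = z * conj(z) = (product of roots) = c/a = 1/(1.494) = 0.669344, so |z| = sqrt(0.669344) = 0.8181 for both roots.
Moduli of all roots: 0.8181, 0.8181.
All moduli strictly greater than 1? No.
Verdict: Not invertible.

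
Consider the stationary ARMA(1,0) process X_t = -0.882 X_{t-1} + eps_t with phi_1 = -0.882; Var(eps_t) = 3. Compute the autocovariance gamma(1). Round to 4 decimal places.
\gamma(1) = -11.9148

Multiply the model equation by X_{t-k} and take expectations. With theta_0 = psi_0 = 1 and psi_j the MA(infinity) weights, this gives
  gamma(k) - sum_i phi_i gamma(k-i) = c_k,
  c_k = sigma^2 * sum_{j=k..q} theta_j psi_{j-k}   (c_k = 0 for k > q),
using gamma(-m) = gamma(m).
Pure AR (q = 0): c_0 = sigma^2 = 3, c_k = 0 for k >= 1.
Equations for k = 0 and k = 1 (AR order 1):
  gamma(0) = phi_1 gamma(1) + c_0
  gamma(1) = phi_1 gamma(0) + c_1
Substituting the second into the first: gamma(0) (1 - phi_1^2) = c_0 + phi_1 c_1, so
  gamma(0) = c_0 / (1 - phi_1^2) = 3 / (1 - (-0.882)^2) = 3 / 0.222076 = 13.508889.
  gamma(1) = phi_1 gamma(0) = (-0.882)(13.508889) = -11.91484.
Therefore gamma(1) = -11.9148 (to 4 decimal places).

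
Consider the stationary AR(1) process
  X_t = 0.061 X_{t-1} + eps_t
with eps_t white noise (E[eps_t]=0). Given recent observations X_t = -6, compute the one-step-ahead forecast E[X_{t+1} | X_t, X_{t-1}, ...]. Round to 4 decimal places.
E[X_{t+1} \mid \mathcal F_t] = -0.3660

For an AR(p) model X_t = c + sum_i phi_i X_{t-i} + eps_t, the
one-step-ahead conditional mean is
  E[X_{t+1} | X_t, ...] = c + sum_i phi_i X_{t+1-i}.
Substitute known values:
  E[X_{t+1} | ...] = (0.061) * (-6)
                   = -0.3660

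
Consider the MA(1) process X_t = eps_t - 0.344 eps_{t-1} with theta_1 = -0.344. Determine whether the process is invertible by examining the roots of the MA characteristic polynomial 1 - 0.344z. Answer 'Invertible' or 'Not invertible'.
\text{Invertible}

The MA(q) characteristic polynomial is P(z) = 1 - 0.344z.
Invertibility requires all roots to lie outside the unit circle, i.e. |z| > 1 for every root.
This is linear in z: 1 + (-0.344) z = 0  =>  z = -1/(-0.344) = 2.906977,  |z| = 2.906977.
Moduli of all roots: 2.9070.
All moduli strictly greater than 1? Yes.
Verdict: Invertible.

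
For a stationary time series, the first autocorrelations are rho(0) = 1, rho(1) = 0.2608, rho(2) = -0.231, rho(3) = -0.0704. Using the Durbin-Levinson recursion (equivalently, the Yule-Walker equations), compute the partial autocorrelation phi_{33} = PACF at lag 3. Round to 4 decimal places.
\phi_{33} = 0.1111

The PACF at lag k is phi_{kk}, the last component of the solution
to the Yule-Walker system G_k phi = r_k where
  (G_k)_{ij} = rho(|i - j|), (r_k)_i = rho(i), i,j = 1..k.
Equivalently, Durbin-Levinson gives phi_{kk} iteratively:
  phi_{11} = rho(1)
  phi_{kk} = [rho(k) - sum_{j=1..k-1} phi_{k-1,j} rho(k-j)]
            / [1 - sum_{j=1..k-1} phi_{k-1,j} rho(j)],
  phi_{k,j} = phi_{k-1,j} - phi_{kk} phi_{k-1,k-j},  j = 1..k-1.
Step k = 1:
  phi_11 = rho(1) = 0.2608.
Step k = 2:
  phi_22 = [rho(2) - phi_11 rho(1)] / [1 - phi_11 rho(1)] = [-0.231 - (0.2608)(0.2608)] / [1 - (0.2608)(0.2608)]
         = -0.29901664 / 0.93198336 = -0.320839.
  Update: phi_21 = phi_11 - phi_22 phi_11 = 0.2608 - (-0.320839)(0.2608) = 0.344475.
Step k = 3:
  phi_33 = [rho(3) - phi_21 rho(2) - phi_22 rho(1)] / [1 - phi_21 rho(1) - phi_22 rho(2)]
    numerator   = -0.0704 - (0.344475)(-0.231) - (-0.320839)(0.2608) = 0.0928485
    denominator = 1 - (0.344475)(0.2608) - (-0.320839)(-0.231) = 0.83604715
  phi_33 = 0.0928485 / 0.83604715 = 0.1111.
Therefore phi_{33} = 0.1111.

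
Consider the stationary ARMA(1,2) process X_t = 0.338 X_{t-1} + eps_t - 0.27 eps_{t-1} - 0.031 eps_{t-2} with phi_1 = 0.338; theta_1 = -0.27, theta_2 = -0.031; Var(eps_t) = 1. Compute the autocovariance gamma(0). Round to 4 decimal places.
\gamma(0) = 1.0047

Multiply the model equation by X_{t-k} and take expectations. With theta_0 = psi_0 = 1 and psi_j the MA(infinity) weights, this gives
  gamma(k) - sum_i phi_i gamma(k-i) = c_k,
  c_k = sigma^2 * sum_{j=k..q} theta_j psi_{j-k}   (c_k = 0 for k > q),
using gamma(-m) = gamma(m).
psi-weights needed (psi_j = theta_j + sum_i phi_i psi_{j-i}):
  psi_1 = theta_1 + phi_1 = -0.27 + (0.338) = 0.068
  psi_2 = theta_2 + phi_1 psi_1 = -0.031 + (0.338)(0.068) = -0.008016
Right-hand sides:
  c_0 = sigma^2 (1 + theta_1 psi_1 + theta_2 psi_2) = 1 * (1 + (-0.27)(0.068) + (-0.031)(-0.008016)) = 1 * 0.981888 = 0.981888
  c_1 = sigma^2 (theta_1 + theta_2 psi_1) = 1 * (-0.27 + (-0.031)(0.068)) = -0.272108
  c_2 = sigma^2 theta_2 = 1 * (-0.031) = -0.031
Equations for k = 0 and k = 1 (AR order 1):
  gamma(0) = phi_1 gamma(1) + c_0
  gamma(1) = phi_1 gamma(0) + c_1
Substituting the second into the first: gamma(0) (1 - phi_1^2) = c_0 + phi_1 c_1, so
  gamma(0) = (c_0 + phi_1 c_1) / (1 - phi_1^2) = (0.981888 + (0.338)(-0.272108)) / (1 - (0.338)^2) = 0.889916 / 0.885756 = 1.004697.
Therefore gamma(0) = 1.0047 (to 4 decimal places).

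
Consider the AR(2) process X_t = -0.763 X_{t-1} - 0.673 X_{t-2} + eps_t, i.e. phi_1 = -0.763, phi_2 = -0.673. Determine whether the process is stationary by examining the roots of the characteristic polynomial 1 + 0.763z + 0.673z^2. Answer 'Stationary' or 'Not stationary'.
\text{Stationary}

The AR(p) characteristic polynomial is P(z) = 1 + 0.763z + 0.673z^2.
Stationarity requires all roots to lie outside the unit circle, i.e. |z| > 1 for every root.
Set 1 + (0.763) z + (0.673) z^2 = 0, i.e. a z^2 + b z + c = 0 with a = 0.673, b = 0.763, c = 1.
Discriminant D = b^2 - 4ac = (0.763)^2 - 4*(0.673)*1 = 0.582169 - (2.692) = -2.109831.
D < 0, so the roots are the complex-conjugate pair z = (-b +/- i sqrt(-D)) / (2a) = -0.5669 +/- 1.0791i.
For a conjugate pair |z|^2 = z * conj(z) = (product of roots) = c/a = 1/(0.673) = 1.485884, so |z| = sqrt(1.485884) = 1.219 for both roots.
Moduli of all roots: 1.2190, 1.2190.
All moduli strictly greater than 1? Yes.
Verdict: Stationary.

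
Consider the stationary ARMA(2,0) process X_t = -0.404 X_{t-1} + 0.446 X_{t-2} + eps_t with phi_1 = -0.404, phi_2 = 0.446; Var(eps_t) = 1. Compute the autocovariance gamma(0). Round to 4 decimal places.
\gamma(0) = 2.6662

Multiply the model equation by X_{t-k} and take expectations. With theta_0 = psi_0 = 1 and psi_j the MA(infinity) weights, this gives
  gamma(k) - sum_i phi_i gamma(k-i) = c_k,
  c_k = sigma^2 * sum_{j=k..q} theta_j psi_{j-k}   (c_k = 0 for k > q),
using gamma(-m) = gamma(m).
Pure AR (q = 0): c_0 = sigma^2 = 1, c_k = 0 for k >= 1.
Equations for k = 0, 1, 2 (AR order 2, c_2 = 0):
  (E0) gamma(0) = phi_1 gamma(1) + phi_2 gamma(2) + c_0
  (E1) gamma(1) = phi_1 gamma(0) + phi_2 gamma(1) + c_1
  (E2) gamma(2) = phi_1 gamma(1) + phi_2 gamma(0)
From (E1): gamma(1) = A gamma(0) + B with
  A = phi_1 / (1 - phi_2) = -0.404 / 0.554 = -0.729242,   B = c_1 / (1 - phi_2) = 0 / 0.554 = 0.
Insert (E2) into (E0): gamma(0) (1 - phi_2^2) = phi_1 (1 + phi_2) gamma(1) + c_0.
  phi_1 (1 + phi_2) = (-0.404)(1.446) = -0.584184,   1 - phi_2^2 = 0.801084.
Replace gamma(1) by A gamma(0) + B and collect gamma(0):
  gamma(0) [0.801084 - (-0.584184)(-0.729242)] = c_0 = 1
  gamma(0) * 0.375073 = 1
  gamma(0) = 1 / 0.375073 = 2.666151.
Therefore gamma(0) = 2.6662 (to 4 decimal places).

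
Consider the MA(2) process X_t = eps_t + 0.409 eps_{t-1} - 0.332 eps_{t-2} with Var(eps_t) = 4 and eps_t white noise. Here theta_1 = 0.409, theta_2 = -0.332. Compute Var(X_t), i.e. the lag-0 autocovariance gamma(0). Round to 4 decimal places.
\gamma(0) = 5.1100

For an MA(q) process X_t = eps_t + sum_i theta_i eps_{t-i} with
Var(eps_t) = sigma^2, the variance is
  gamma(0) = sigma^2 * (1 + sum_i theta_i^2).
  sum_i theta_i^2 = (0.409)^2 + (-0.332)^2 = 0.167281 + 0.110224 = 0.277505.
  gamma(0) = 4 * (1 + 0.277505) = 4 * 1.277505 = 5.11002, which rounds to 5.1100.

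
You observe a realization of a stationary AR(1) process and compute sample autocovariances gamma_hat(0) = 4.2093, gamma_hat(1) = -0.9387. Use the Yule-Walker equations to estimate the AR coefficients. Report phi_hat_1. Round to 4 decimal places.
\hat\phi_{1} = -0.2230

The Yule-Walker equations for an AR(p) process read, in matrix form,
  Gamma_p phi = r_p,   with   (Gamma_p)_{ij} = gamma(|i - j|),
                       (r_p)_i = gamma(i),   i,j = 1..p.
Substitute the sample gammas (Toeplitz matrix and right-hand side of size 1):
  Gamma_p = [[4.2093]]
  r_p     = [-0.9387]
With p = 1 this is the single equation gamma(0) phi_1 = gamma(1):
  phi_hat_1 = gamma(1) / gamma(0) = -0.9387 / 4.2093 = -0.2230.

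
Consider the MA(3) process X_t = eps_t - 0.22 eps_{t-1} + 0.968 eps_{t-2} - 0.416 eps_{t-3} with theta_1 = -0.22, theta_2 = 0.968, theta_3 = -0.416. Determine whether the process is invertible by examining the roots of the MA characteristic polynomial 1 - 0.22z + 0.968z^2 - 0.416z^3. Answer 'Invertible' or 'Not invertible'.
\text{Not invertible}

The MA(q) characteristic polynomial is P(z) = 1 - 0.22z + 0.968z^2 - 0.416z^3.
Invertibility requires all roots to lie outside the unit circle, i.e. |z| > 1 for every root.
Degree 3: look for a simple real root z0 first, then factor out (1 - z/z0) and solve the remaining quadratic.
Testing z0 = 2.5: P(2.5) = 1 + (-0.22)(2.5) + (0.968)(2.5)^2 + (-0.416)(2.5)^3
  = 1 + (-0.55) + (6.05) + (-6.5) = 0.  So z_0 = 2.5 is a root, |z_0| = 2.5.
Divide out the factor (1 - 0.4 z) = (1 - z/z0) (since 1/z0 = 0.4):
  P(z) = (1 - 0.4 z)(1 + (0.18) z + (1.04) z^2)
  [check: z-coef 0.18 - (0.4) = -0.22; z^2-coef 1.04 - (0.4)(0.18) = 0.968; z^3-coef -(0.4)(1.04) = -0.416.]
Remaining roots from the quadratic factor 1 + (0.18) z + (1.04) z^2:
  Set 1 + (0.18) z + (1.04) z^2 = 0, i.e. a z^2 + b z + c = 0 with a = 1.04, b = 0.18, c = 1.
  Discriminant D = b^2 - 4ac = (0.18)^2 - 4*(1.04)*1 = 0.0324 - (4.16) = -4.1276.
  D < 0, so the roots are the complex-conjugate pair z = (-b +/- i sqrt(-D)) / (2a) = -0.0865 +/- 0.9768i.
  For a conjugate pair |z|^2 = z * conj(z) = (product of roots) = c/a = 1/(1.04) = 0.961538, so |z| = sqrt(0.961538) = 0.9806 for both roots.
Moduli of all roots: 2.5000, 0.9806, 0.9806.
All moduli strictly greater than 1? No.
Verdict: Not invertible.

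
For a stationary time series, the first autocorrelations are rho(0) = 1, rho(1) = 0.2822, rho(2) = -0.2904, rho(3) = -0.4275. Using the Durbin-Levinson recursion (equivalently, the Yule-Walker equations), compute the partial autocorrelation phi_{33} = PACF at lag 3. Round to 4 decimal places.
\phi_{33} = -0.2581

The PACF at lag k is phi_{kk}, the last component of the solution
to the Yule-Walker system G_k phi = r_k where
  (G_k)_{ij} = rho(|i - j|), (r_k)_i = rho(i), i,j = 1..k.
Equivalently, Durbin-Levinson gives phi_{kk} iteratively:
  phi_{11} = rho(1)
  phi_{kk} = [rho(k) - sum_{j=1..k-1} phi_{k-1,j} rho(k-j)]
            / [1 - sum_{j=1..k-1} phi_{k-1,j} rho(j)],
  phi_{k,j} = phi_{k-1,j} - phi_{kk} phi_{k-1,k-j},  j = 1..k-1.
Step k = 1:
  phi_11 = rho(1) = 0.2822.
Step k = 2:
  phi_22 = [rho(2) - phi_11 rho(1)] / [1 - phi_11 rho(1)] = [-0.2904 - (0.2822)(0.2822)] / [1 - (0.2822)(0.2822)]
         = -0.37003684 / 0.92036316 = -0.402055.
  Update: phi_21 = phi_11 - phi_22 phi_11 = 0.2822 - (-0.402055)(0.2822) = 0.39566.
Step k = 3:
  phi_33 = [rho(3) - phi_21 rho(2) - phi_22 rho(1)] / [1 - phi_21 rho(1) - phi_22 rho(2)]
    numerator   = -0.4275 - (0.39566)(-0.2904) - (-0.402055)(0.2822) = -0.19914035
    denominator = 1 - (0.39566)(0.2822) - (-0.402055)(-0.2904) = 0.77158791
  phi_33 = -0.19914035 / 0.77158791 = -0.2581.
Therefore phi_{33} = -0.2581.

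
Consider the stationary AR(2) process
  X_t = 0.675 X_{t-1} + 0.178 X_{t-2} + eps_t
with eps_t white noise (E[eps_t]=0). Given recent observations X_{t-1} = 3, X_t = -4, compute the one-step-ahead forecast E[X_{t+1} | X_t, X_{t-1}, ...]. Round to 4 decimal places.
E[X_{t+1} \mid \mathcal F_t] = -2.1660

For an AR(p) model X_t = c + sum_i phi_i X_{t-i} + eps_t, the
one-step-ahead conditional mean is
  E[X_{t+1} | X_t, ...] = c + sum_i phi_i X_{t+1-i}.
Substitute known values:
  E[X_{t+1} | ...] = (0.675) * (-4) + (0.178) * (3)
                   = -2.1660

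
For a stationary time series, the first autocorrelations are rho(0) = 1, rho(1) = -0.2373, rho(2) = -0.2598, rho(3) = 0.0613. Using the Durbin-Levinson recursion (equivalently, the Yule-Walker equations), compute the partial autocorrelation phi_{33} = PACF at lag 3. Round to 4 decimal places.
\phi_{33} = -0.1199

The PACF at lag k is phi_{kk}, the last component of the solution
to the Yule-Walker system G_k phi = r_k where
  (G_k)_{ij} = rho(|i - j|), (r_k)_i = rho(i), i,j = 1..k.
Equivalently, Durbin-Levinson gives phi_{kk} iteratively:
  phi_{11} = rho(1)
  phi_{kk} = [rho(k) - sum_{j=1..k-1} phi_{k-1,j} rho(k-j)]
            / [1 - sum_{j=1..k-1} phi_{k-1,j} rho(j)],
  phi_{k,j} = phi_{k-1,j} - phi_{kk} phi_{k-1,k-j},  j = 1..k-1.
Step k = 1:
  phi_11 = rho(1) = -0.2373.
Step k = 2:
  phi_22 = [rho(2) - phi_11 rho(1)] / [1 - phi_11 rho(1)] = [-0.2598 - (-0.2373)(-0.2373)] / [1 - (-0.2373)(-0.2373)]
         = -0.31611129 / 0.94368871 = -0.334974.
  Update: phi_21 = phi_11 - phi_22 phi_11 = -0.2373 - (-0.334974)(-0.2373) = -0.316789.
Step k = 3:
  phi_33 = [rho(3) - phi_21 rho(2) - phi_22 rho(1)] / [1 - phi_21 rho(1) - phi_22 rho(2)]
    numerator   = 0.0613 - (-0.316789)(-0.2598) - (-0.334974)(-0.2373) = -0.10049123
    denominator = 1 - (-0.316789)(-0.2373) - (-0.334974)(-0.2598) = 0.83779961
  phi_33 = -0.10049123 / 0.83779961 = -0.1199.
Therefore phi_{33} = -0.1199.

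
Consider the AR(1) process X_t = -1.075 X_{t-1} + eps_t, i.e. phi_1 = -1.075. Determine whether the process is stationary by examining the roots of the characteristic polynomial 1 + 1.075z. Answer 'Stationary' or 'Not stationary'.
\text{Not stationary}

The AR(p) characteristic polynomial is P(z) = 1 + 1.075z.
Stationarity requires all roots to lie outside the unit circle, i.e. |z| > 1 for every root.
This is linear in z: 1 + (1.075) z = 0  =>  z = -1/(1.075) = -0.930233,  |z| = 0.930233.
Moduli of all roots: 0.9302.
All moduli strictly greater than 1? No.
Verdict: Not stationary.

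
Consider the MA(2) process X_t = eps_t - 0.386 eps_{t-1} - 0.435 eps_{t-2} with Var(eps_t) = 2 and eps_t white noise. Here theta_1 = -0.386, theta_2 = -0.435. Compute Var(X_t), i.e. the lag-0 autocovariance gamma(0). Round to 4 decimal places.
\gamma(0) = 2.6764

For an MA(q) process X_t = eps_t + sum_i theta_i eps_{t-i} with
Var(eps_t) = sigma^2, the variance is
  gamma(0) = sigma^2 * (1 + sum_i theta_i^2).
  sum_i theta_i^2 = (-0.386)^2 + (-0.435)^2 = 0.148996 + 0.189225 = 0.338221.
  gamma(0) = 2 * (1 + 0.338221) = 2 * 1.338221 = 2.676442, which rounds to 2.6764.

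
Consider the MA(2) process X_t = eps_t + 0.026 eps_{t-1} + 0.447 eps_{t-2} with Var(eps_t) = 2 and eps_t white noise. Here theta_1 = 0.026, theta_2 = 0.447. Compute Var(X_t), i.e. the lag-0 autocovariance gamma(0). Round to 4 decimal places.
\gamma(0) = 2.4010

For an MA(q) process X_t = eps_t + sum_i theta_i eps_{t-i} with
Var(eps_t) = sigma^2, the variance is
  gamma(0) = sigma^2 * (1 + sum_i theta_i^2).
  sum_i theta_i^2 = (0.026)^2 + (0.447)^2 = 0.000676 + 0.199809 = 0.200485.
  gamma(0) = 2 * (1 + 0.200485) = 2 * 1.200485 = 2.40097, which rounds to 2.4010.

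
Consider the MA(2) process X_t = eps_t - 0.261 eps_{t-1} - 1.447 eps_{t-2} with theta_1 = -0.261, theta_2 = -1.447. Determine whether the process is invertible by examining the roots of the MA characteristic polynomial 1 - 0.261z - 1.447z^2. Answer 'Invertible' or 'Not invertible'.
\text{Not invertible}

The MA(q) characteristic polynomial is P(z) = 1 - 0.261z - 1.447z^2.
Invertibility requires all roots to lie outside the unit circle, i.e. |z| > 1 for every root.
Set 1 + (-0.261) z + (-1.447) z^2 = 0, i.e. a z^2 + b z + c = 0 with a = -1.447, b = -0.261, c = 1.
Discriminant D = b^2 - 4ac = (-0.261)^2 - 4*(-1.447)*1 = 0.068121 - (-5.788) = 5.856121.
D >= 0, so the roots are real: z = (-b +/- sqrt(D)) / (2a) = (0.261 +/- 2.419942) / (-2.894).
  z_1 = (0.261 + 2.419942) / (-2.894) = -0.9264,   |z_1| = 0.9264.
  z_2 = (0.261 - 2.419942) / (-2.894) = 0.746,   |z_2| = 0.746.
Moduli of all roots: 0.9264, 0.7460.
All moduli strictly greater than 1? No.
Verdict: Not invertible.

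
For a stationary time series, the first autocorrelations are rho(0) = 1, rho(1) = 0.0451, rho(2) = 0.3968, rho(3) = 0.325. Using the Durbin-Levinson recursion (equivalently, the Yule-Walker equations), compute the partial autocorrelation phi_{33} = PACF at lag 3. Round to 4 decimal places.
\phi_{33} = 0.3520

The PACF at lag k is phi_{kk}, the last component of the solution
to the Yule-Walker system G_k phi = r_k where
  (G_k)_{ij} = rho(|i - j|), (r_k)_i = rho(i), i,j = 1..k.
Equivalently, Durbin-Levinson gives phi_{kk} iteratively:
  phi_{11} = rho(1)
  phi_{kk} = [rho(k) - sum_{j=1..k-1} phi_{k-1,j} rho(k-j)]
            / [1 - sum_{j=1..k-1} phi_{k-1,j} rho(j)],
  phi_{k,j} = phi_{k-1,j} - phi_{kk} phi_{k-1,k-j},  j = 1..k-1.
Step k = 1:
  phi_11 = rho(1) = 0.0451.
Step k = 2:
  phi_22 = [rho(2) - phi_11 rho(1)] / [1 - phi_11 rho(1)] = [0.3968 - (0.0451)(0.0451)] / [1 - (0.0451)(0.0451)]
         = 0.39476599 / 0.99796599 = 0.395571.
  Update: phi_21 = phi_11 - phi_22 phi_11 = 0.0451 - (0.395571)(0.0451) = 0.02726.
Step k = 3:
  phi_33 = [rho(3) - phi_21 rho(2) - phi_22 rho(1)] / [1 - phi_21 rho(1) - phi_22 rho(2)]
    numerator   = 0.325 - (0.02726)(0.3968) - (0.395571)(0.0451) = 0.29634309
    denominator = 1 - (0.02726)(0.0451) - (0.395571)(0.3968) = 0.84180818
  phi_33 = 0.29634309 / 0.84180818 = 0.352.
Therefore phi_{33} = 0.3520.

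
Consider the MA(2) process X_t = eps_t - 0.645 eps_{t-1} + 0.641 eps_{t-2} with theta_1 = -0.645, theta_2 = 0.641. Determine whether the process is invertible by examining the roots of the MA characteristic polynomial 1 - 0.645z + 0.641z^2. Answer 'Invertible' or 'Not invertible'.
\text{Invertible}

The MA(q) characteristic polynomial is P(z) = 1 - 0.645z + 0.641z^2.
Invertibility requires all roots to lie outside the unit circle, i.e. |z| > 1 for every root.
Set 1 + (-0.645) z + (0.641) z^2 = 0, i.e. a z^2 + b z + c = 0 with a = 0.641, b = -0.645, c = 1.
Discriminant D = b^2 - 4ac = (-0.645)^2 - 4*(0.641)*1 = 0.416025 - (2.564) = -2.147975.
D < 0, so the roots are the complex-conjugate pair z = (-b +/- i sqrt(-D)) / (2a) = 0.5031 +/- 1.1432i.
For a conjugate pair |z|^2 = z * conj(z) = (product of roots) = c/a = 1/(0.641) = 1.560062, so |z| = sqrt(1.560062) = 1.249 for both roots.
Moduli of all roots: 1.2490, 1.2490.
All moduli strictly greater than 1? Yes.
Verdict: Invertible.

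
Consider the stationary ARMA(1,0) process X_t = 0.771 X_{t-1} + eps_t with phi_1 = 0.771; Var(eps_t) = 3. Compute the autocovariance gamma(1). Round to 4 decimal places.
\gamma(1) = 5.7032

Multiply the model equation by X_{t-k} and take expectations. With theta_0 = psi_0 = 1 and psi_j the MA(infinity) weights, this gives
  gamma(k) - sum_i phi_i gamma(k-i) = c_k,
  c_k = sigma^2 * sum_{j=k..q} theta_j psi_{j-k}   (c_k = 0 for k > q),
using gamma(-m) = gamma(m).
Pure AR (q = 0): c_0 = sigma^2 = 3, c_k = 0 for k >= 1.
Equations for k = 0 and k = 1 (AR order 1):
  gamma(0) = phi_1 gamma(1) + c_0
  gamma(1) = phi_1 gamma(0) + c_1
Substituting the second into the first: gamma(0) (1 - phi_1^2) = c_0 + phi_1 c_1, so
  gamma(0) = c_0 / (1 - phi_1^2) = 3 / (1 - (0.771)^2) = 3 / 0.405559 = 7.397197.
  gamma(1) = phi_1 gamma(0) = (0.771)(7.397197) = 5.703239.
Therefore gamma(1) = 5.7032 (to 4 decimal places).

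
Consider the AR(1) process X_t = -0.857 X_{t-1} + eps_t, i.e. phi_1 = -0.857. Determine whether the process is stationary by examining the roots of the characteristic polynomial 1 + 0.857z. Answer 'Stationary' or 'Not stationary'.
\text{Stationary}

The AR(p) characteristic polynomial is P(z) = 1 + 0.857z.
Stationarity requires all roots to lie outside the unit circle, i.e. |z| > 1 for every root.
This is linear in z: 1 + (0.857) z = 0  =>  z = -1/(0.857) = -1.166861,  |z| = 1.166861.
Moduli of all roots: 1.1669.
All moduli strictly greater than 1? Yes.
Verdict: Stationary.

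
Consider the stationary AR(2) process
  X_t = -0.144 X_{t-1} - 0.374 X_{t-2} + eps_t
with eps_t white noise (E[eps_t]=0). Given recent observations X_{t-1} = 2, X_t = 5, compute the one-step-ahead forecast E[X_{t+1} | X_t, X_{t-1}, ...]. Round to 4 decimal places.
E[X_{t+1} \mid \mathcal F_t] = -1.4680

For an AR(p) model X_t = c + sum_i phi_i X_{t-i} + eps_t, the
one-step-ahead conditional mean is
  E[X_{t+1} | X_t, ...] = c + sum_i phi_i X_{t+1-i}.
Substitute known values:
  E[X_{t+1} | ...] = (-0.144) * (5) + (-0.374) * (2)
                   = -1.4680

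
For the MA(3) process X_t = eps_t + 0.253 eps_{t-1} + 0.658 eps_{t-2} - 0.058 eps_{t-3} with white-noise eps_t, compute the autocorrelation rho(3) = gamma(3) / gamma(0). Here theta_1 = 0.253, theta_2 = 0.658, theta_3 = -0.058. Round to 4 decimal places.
\rho(3) = -0.0387

For an MA(q) process with theta_0 = 1, the autocovariance is
  gamma(k) = sigma^2 * sum_{i=0..q-k} theta_i * theta_{i+k},
and rho(k) = gamma(k) / gamma(0). Sigma^2 cancels.
  numerator   = (1)*(-0.058) = -0.058.
  denominator = (1)^2 + (0.253)^2 + (0.658)^2 + (-0.058)^2 = 1.500337.
  rho(3) = -0.058 / 1.500337 = -0.0387.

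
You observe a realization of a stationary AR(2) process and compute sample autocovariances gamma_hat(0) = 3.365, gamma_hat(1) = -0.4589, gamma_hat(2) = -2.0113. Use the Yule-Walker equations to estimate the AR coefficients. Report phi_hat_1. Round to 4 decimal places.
\hat\phi_{1} = -0.2220

The Yule-Walker equations for an AR(p) process read, in matrix form,
  Gamma_p phi = r_p,   with   (Gamma_p)_{ij} = gamma(|i - j|),
                       (r_p)_i = gamma(i),   i,j = 1..p.
Substitute the sample gammas (Toeplitz matrix and right-hand side of size 2):
  Gamma_p = [[3.365, -0.4589], [-0.4589, 3.365]]
  r_p     = [-0.4589, -2.0113]
Written out:
  3.365 phi_1 - 0.4589 phi_2 = -0.4589
  -0.4589 phi_1 + 3.365 phi_2 = -2.0113
Solve by Cramer's rule:
  det = gamma(0)^2 - gamma(1)^2 = (3.365)^2 - (-0.4589)^2 = 11.323225 - 0.21058921 = 11.11263579
  phi_hat_1 = [gamma(1) gamma(0) - gamma(1) gamma(2)] / det = [(-0.4589)(3.365) - (-0.4589)(-2.0113)] / 11.11263579 = -2.46718407 / 11.11263579 = -0.222
  phi_hat_2 = [gamma(0) gamma(2) - gamma(1)^2] / det = [(3.365)(-2.0113) - (-0.4589)^2] / 11.11263579 = -6.97861371 / 11.11263579 = -0.628
So phi_hat = [-0.2220, -0.6280].
Therefore phi_hat_1 = -0.2220.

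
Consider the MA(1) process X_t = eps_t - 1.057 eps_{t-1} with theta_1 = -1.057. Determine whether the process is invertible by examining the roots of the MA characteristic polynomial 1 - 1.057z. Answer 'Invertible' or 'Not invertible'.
\text{Not invertible}

The MA(q) characteristic polynomial is P(z) = 1 - 1.057z.
Invertibility requires all roots to lie outside the unit circle, i.e. |z| > 1 for every root.
This is linear in z: 1 + (-1.057) z = 0  =>  z = -1/(-1.057) = 0.946074,  |z| = 0.946074.
Moduli of all roots: 0.9461.
All moduli strictly greater than 1? No.
Verdict: Not invertible.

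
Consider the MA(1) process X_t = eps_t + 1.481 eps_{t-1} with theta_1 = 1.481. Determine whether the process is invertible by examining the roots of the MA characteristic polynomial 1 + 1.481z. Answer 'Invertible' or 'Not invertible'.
\text{Not invertible}

The MA(q) characteristic polynomial is P(z) = 1 + 1.481z.
Invertibility requires all roots to lie outside the unit circle, i.e. |z| > 1 for every root.
This is linear in z: 1 + (1.481) z = 0  =>  z = -1/(1.481) = -0.675219,  |z| = 0.675219.
Moduli of all roots: 0.6752.
All moduli strictly greater than 1? No.
Verdict: Not invertible.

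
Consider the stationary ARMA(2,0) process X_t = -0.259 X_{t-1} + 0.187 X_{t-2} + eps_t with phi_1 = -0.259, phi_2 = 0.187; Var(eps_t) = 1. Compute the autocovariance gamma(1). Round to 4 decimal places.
\gamma(1) = -0.3674

Multiply the model equation by X_{t-k} and take expectations. With theta_0 = psi_0 = 1 and psi_j the MA(infinity) weights, this gives
  gamma(k) - sum_i phi_i gamma(k-i) = c_k,
  c_k = sigma^2 * sum_{j=k..q} theta_j psi_{j-k}   (c_k = 0 for k > q),
using gamma(-m) = gamma(m).
Pure AR (q = 0): c_0 = sigma^2 = 1, c_k = 0 for k >= 1.
Equations for k = 0, 1, 2 (AR order 2, c_2 = 0):
  (E0) gamma(0) = phi_1 gamma(1) + phi_2 gamma(2) + c_0
  (E1) gamma(1) = phi_1 gamma(0) + phi_2 gamma(1) + c_1
  (E2) gamma(2) = phi_1 gamma(1) + phi_2 gamma(0)
From (E1): gamma(1) = A gamma(0) + B with
  A = phi_1 / (1 - phi_2) = -0.259 / 0.813 = -0.318573,   B = c_1 / (1 - phi_2) = 0 / 0.813 = 0.
Insert (E2) into (E0): gamma(0) (1 - phi_2^2) = phi_1 (1 + phi_2) gamma(1) + c_0.
  phi_1 (1 + phi_2) = (-0.259)(1.187) = -0.307433,   1 - phi_2^2 = 0.965031.
Replace gamma(1) by A gamma(0) + B and collect gamma(0):
  gamma(0) [0.965031 - (-0.307433)(-0.318573)] = c_0 = 1
  gamma(0) * 0.867091 = 1
  gamma(0) = 1 / 0.867091 = 1.153281.
  gamma(1) = A gamma(0) = (-0.318573)(1.153281) = -0.367405.
Therefore gamma(1) = -0.3674 (to 4 decimal places).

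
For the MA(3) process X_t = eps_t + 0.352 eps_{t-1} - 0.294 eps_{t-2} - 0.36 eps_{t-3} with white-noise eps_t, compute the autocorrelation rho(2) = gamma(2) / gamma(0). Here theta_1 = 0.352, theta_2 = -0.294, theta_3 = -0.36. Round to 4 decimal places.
\rho(2) = -0.3140

For an MA(q) process with theta_0 = 1, the autocovariance is
  gamma(k) = sigma^2 * sum_{i=0..q-k} theta_i * theta_{i+k},
and rho(k) = gamma(k) / gamma(0). Sigma^2 cancels.
  numerator   = (1)*(-0.294) + (0.352)*(-0.36) = -0.42072.
  denominator = (1)^2 + (0.352)^2 + (-0.294)^2 + (-0.36)^2 = 1.33994.
  rho(2) = -0.42072 / 1.33994 = -0.3140.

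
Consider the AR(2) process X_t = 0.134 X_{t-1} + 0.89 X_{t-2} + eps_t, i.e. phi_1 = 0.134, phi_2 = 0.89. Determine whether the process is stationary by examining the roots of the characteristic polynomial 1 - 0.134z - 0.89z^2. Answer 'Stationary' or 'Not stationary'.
\text{Not stationary}

The AR(p) characteristic polynomial is P(z) = 1 - 0.134z - 0.89z^2.
Stationarity requires all roots to lie outside the unit circle, i.e. |z| > 1 for every root.
Set 1 + (-0.134) z + (-0.89) z^2 = 0, i.e. a z^2 + b z + c = 0 with a = -0.89, b = -0.134, c = 1.
Discriminant D = b^2 - 4ac = (-0.134)^2 - 4*(-0.89)*1 = 0.017956 - (-3.56) = 3.577956.
D >= 0, so the roots are real: z = (-b +/- sqrt(D)) / (2a) = (0.134 +/- 1.891549) / (-1.78).
  z_1 = (0.134 + 1.891549) / (-1.78) = -1.1379,   |z_1| = 1.1379.
  z_2 = (0.134 - 1.891549) / (-1.78) = 0.9874,   |z_2| = 0.9874.
Moduli of all roots: 1.1379, 0.9874.
All moduli strictly greater than 1? No.
Verdict: Not stationary.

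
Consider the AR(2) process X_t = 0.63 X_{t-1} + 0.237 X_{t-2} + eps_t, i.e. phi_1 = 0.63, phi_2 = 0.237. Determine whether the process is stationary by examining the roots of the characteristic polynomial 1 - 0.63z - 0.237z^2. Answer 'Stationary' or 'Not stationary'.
\text{Stationary}

The AR(p) characteristic polynomial is P(z) = 1 - 0.63z - 0.237z^2.
Stationarity requires all roots to lie outside the unit circle, i.e. |z| > 1 for every root.
Set 1 + (-0.63) z + (-0.237) z^2 = 0, i.e. a z^2 + b z + c = 0 with a = -0.237, b = -0.63, c = 1.
Discriminant D = b^2 - 4ac = (-0.63)^2 - 4*(-0.237)*1 = 0.3969 - (-0.948) = 1.3449.
D >= 0, so the roots are real: z = (-b +/- sqrt(D)) / (2a) = (0.63 +/- 1.159698) / (-0.474).
  z_1 = (0.63 + 1.159698) / (-0.474) = -3.7757,   |z_1| = 3.7757.
  z_2 = (0.63 - 1.159698) / (-0.474) = 1.1175,   |z_2| = 1.1175.
Moduli of all roots: 3.7757, 1.1175.
All moduli strictly greater than 1? Yes.
Verdict: Stationary.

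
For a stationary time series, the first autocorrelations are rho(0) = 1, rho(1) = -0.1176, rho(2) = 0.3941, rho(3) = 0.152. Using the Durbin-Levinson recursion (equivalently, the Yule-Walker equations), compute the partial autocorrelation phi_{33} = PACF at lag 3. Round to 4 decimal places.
\phi_{33} = 0.2690

The PACF at lag k is phi_{kk}, the last component of the solution
to the Yule-Walker system G_k phi = r_k where
  (G_k)_{ij} = rho(|i - j|), (r_k)_i = rho(i), i,j = 1..k.
Equivalently, Durbin-Levinson gives phi_{kk} iteratively:
  phi_{11} = rho(1)
  phi_{kk} = [rho(k) - sum_{j=1..k-1} phi_{k-1,j} rho(k-j)]
            / [1 - sum_{j=1..k-1} phi_{k-1,j} rho(j)],
  phi_{k,j} = phi_{k-1,j} - phi_{kk} phi_{k-1,k-j},  j = 1..k-1.
Step k = 1:
  phi_11 = rho(1) = -0.1176.
Step k = 2:
  phi_22 = [rho(2) - phi_11 rho(1)] / [1 - phi_11 rho(1)] = [0.3941 - (-0.1176)(-0.1176)] / [1 - (-0.1176)(-0.1176)]
         = 0.38027024 / 0.98617024 = 0.385603.
  Update: phi_21 = phi_11 - phi_22 phi_11 = -0.1176 - (0.385603)(-0.1176) = -0.072253.
Step k = 3:
  phi_33 = [rho(3) - phi_21 rho(2) - phi_22 rho(1)] / [1 - phi_21 rho(1) - phi_22 rho(2)]
    numerator   = 0.152 - (-0.072253)(0.3941) - (0.385603)(-0.1176) = 0.22582186
    denominator = 1 - (-0.072253)(-0.1176) - (0.385603)(0.3941) = 0.83953688
  phi_33 = 0.22582186 / 0.83953688 = 0.269.
Therefore phi_{33} = 0.2690.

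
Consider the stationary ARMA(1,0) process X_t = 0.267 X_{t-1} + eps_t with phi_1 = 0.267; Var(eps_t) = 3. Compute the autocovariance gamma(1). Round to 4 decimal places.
\gamma(1) = 0.8625

Multiply the model equation by X_{t-k} and take expectations. With theta_0 = psi_0 = 1 and psi_j the MA(infinity) weights, this gives
  gamma(k) - sum_i phi_i gamma(k-i) = c_k,
  c_k = sigma^2 * sum_{j=k..q} theta_j psi_{j-k}   (c_k = 0 for k > q),
using gamma(-m) = gamma(m).
Pure AR (q = 0): c_0 = sigma^2 = 3, c_k = 0 for k >= 1.
Equations for k = 0 and k = 1 (AR order 1):
  gamma(0) = phi_1 gamma(1) + c_0
  gamma(1) = phi_1 gamma(0) + c_1
Substituting the second into the first: gamma(0) (1 - phi_1^2) = c_0 + phi_1 c_1, so
  gamma(0) = c_0 / (1 - phi_1^2) = 3 / (1 - (0.267)^2) = 3 / 0.928711 = 3.230284.
  gamma(1) = phi_1 gamma(0) = (0.267)(3.230284) = 0.862486.
Therefore gamma(1) = 0.8625 (to 4 decimal places).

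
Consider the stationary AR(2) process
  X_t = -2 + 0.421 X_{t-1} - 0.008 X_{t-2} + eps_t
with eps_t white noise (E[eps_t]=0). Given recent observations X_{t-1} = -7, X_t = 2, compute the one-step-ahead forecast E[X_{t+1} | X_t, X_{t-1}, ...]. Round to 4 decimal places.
E[X_{t+1} \mid \mathcal F_t] = -1.1020

For an AR(p) model X_t = c + sum_i phi_i X_{t-i} + eps_t, the
one-step-ahead conditional mean is
  E[X_{t+1} | X_t, ...] = c + sum_i phi_i X_{t+1-i}.
Substitute known values:
  E[X_{t+1} | ...] = -2 + (0.421) * (2) + (-0.008) * (-7)
                   = -1.1020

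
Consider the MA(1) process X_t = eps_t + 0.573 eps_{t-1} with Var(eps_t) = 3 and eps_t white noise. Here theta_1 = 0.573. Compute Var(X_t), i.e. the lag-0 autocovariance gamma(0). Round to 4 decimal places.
\gamma(0) = 3.9850

For an MA(q) process X_t = eps_t + sum_i theta_i eps_{t-i} with
Var(eps_t) = sigma^2, the variance is
  gamma(0) = sigma^2 * (1 + sum_i theta_i^2).
  sum_i theta_i^2 = (0.573)^2 = 0.328329.
  gamma(0) = 3 * (1 + 0.328329) = 3 * 1.328329 = 3.984987, which rounds to 3.9850.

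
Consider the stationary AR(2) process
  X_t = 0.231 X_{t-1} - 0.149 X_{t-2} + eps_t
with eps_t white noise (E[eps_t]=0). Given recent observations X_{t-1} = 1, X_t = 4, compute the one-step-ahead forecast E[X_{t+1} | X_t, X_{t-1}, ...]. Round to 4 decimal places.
E[X_{t+1} \mid \mathcal F_t] = 0.7750

For an AR(p) model X_t = c + sum_i phi_i X_{t-i} + eps_t, the
one-step-ahead conditional mean is
  E[X_{t+1} | X_t, ...] = c + sum_i phi_i X_{t+1-i}.
Substitute known values:
  E[X_{t+1} | ...] = (0.231) * (4) + (-0.149) * (1)
                   = 0.7750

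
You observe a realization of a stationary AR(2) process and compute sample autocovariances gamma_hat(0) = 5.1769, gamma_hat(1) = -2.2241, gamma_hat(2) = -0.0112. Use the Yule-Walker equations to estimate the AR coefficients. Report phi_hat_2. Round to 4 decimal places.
\hat\phi_{2} = -0.2290

The Yule-Walker equations for an AR(p) process read, in matrix form,
  Gamma_p phi = r_p,   with   (Gamma_p)_{ij} = gamma(|i - j|),
                       (r_p)_i = gamma(i),   i,j = 1..p.
Substitute the sample gammas (Toeplitz matrix and right-hand side of size 2):
  Gamma_p = [[5.1769, -2.2241], [-2.2241, 5.1769]]
  r_p     = [-2.2241, -0.0112]
Written out:
  5.1769 phi_1 - 2.2241 phi_2 = -2.2241
  -2.2241 phi_1 + 5.1769 phi_2 = -0.0112
Solve by Cramer's rule:
  det = gamma(0)^2 - gamma(1)^2 = (5.1769)^2 - (-2.2241)^2 = 26.80029361 - 4.94662081 = 21.8536728
  phi_hat_1 = [gamma(1) gamma(0) - gamma(1) gamma(2)] / det = [(-2.2241)(5.1769) - (-2.2241)(-0.0112)] / 21.8536728 = -11.53885321 / 21.8536728 = -0.528
  phi_hat_2 = [gamma(0) gamma(2) - gamma(1)^2] / det = [(5.1769)(-0.0112) - (-2.2241)^2] / 21.8536728 = -5.00460209 / 21.8536728 = -0.229
So phi_hat = [-0.5280, -0.2290].
Therefore phi_hat_2 = -0.2290.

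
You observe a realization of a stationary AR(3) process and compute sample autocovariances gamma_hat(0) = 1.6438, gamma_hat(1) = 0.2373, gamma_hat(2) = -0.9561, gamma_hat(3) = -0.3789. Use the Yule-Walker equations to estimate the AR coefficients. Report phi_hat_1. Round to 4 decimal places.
\hat\phi_{1} = 0.2271

The Yule-Walker equations for an AR(p) process read, in matrix form,
  Gamma_p phi = r_p,   with   (Gamma_p)_{ij} = gamma(|i - j|),
                       (r_p)_i = gamma(i),   i,j = 1..p.
Substitute the sample gammas (Toeplitz matrix and right-hand side of size 3):
  Gamma_p = [[1.6438, 0.2373, -0.9561], [0.2373, 1.6438, 0.2373], [-0.9561, 0.2373, 1.6438]]
  r_p     = [0.2373, -0.9561, -0.3789]
Written out (R1..R3):
  (R1) 1.6438 phi_1 + 0.2373 phi_2 - 0.9561 phi_3 = 0.2373
  (R2) 0.2373 phi_1 + 1.6438 phi_2 + 0.2373 phi_3 = -0.9561
  (R3) -0.9561 phi_1 + 0.2373 phi_2 + 1.6438 phi_3 = -0.3789
Gaussian elimination:
  R2 <- R2 - (0.2373/1.6438) R1 = R2 - (0.144361) R1:  1.609543 phi_2 + 0.375323 phi_3 = -0.990357
  R3 <- R3 - (-0.9561/1.6438) R1 = R3 - (-0.58164) R1:  0.375323 phi_2 + 1.087694 phi_3 = -0.240877
  R3 <- R3 - (0.375323/1.609543) R2 = R3 - (0.233186) R2:  1.000174 phi_3 = -0.009939
Back-substitution:
  phi_hat_3 = -0.009939 / 1.000174 = -0.009938
  phi_hat_2 = (-0.990357 - (0.375323)(-0.009938)) / 1.609543 = -0.612986
  phi_hat_1 = (0.2373 - (0.2373)(-0.612986) - (-0.9561)(-0.009938)) / 1.6438 = 0.227072
So phi_hat = [0.2271, -0.6130, -0.0099].
Therefore phi_hat_1 = 0.2271.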